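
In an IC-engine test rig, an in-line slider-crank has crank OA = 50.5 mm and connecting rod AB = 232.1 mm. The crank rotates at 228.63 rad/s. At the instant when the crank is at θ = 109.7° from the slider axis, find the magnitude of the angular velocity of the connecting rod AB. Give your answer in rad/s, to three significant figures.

17.1

ω = 228.6 rad/s
The rod makes angle φ with the slider axis where L sinφ = r sinθ; differentiating, L cosφ·φ̇ = r ω cosθ.
L cosφ = √(L² − r² sin²θ) = 0.22718 m.
|ω_rod| = r ω |cosθ| / √(L² − r² sin²θ) = 0.0505·228.6·0.33710/0.22718 = 17.132 rad/s.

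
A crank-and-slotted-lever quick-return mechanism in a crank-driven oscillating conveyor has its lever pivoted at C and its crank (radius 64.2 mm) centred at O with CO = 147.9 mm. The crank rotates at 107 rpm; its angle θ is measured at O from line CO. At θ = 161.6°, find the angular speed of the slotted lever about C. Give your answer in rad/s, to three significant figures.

6.87

ω = 11.21 rad/s (from 107 rpm).
Crank pin A relative to C: A = (d + r cosθ, r sinθ); lever angle φ = atan2(r sinθ, d + r cosθ).
Differentiating tanφ: φ̇ = rω(d cosθ + r)/(d² + r² + 2dr cosθ).
d² + r² + 2dr cosθ = |CA|² = 0.00797655 m²;  d cosθ + r = -0.076139 m.
|ω_lever| = |0.0642·11.21·-0.076139| / 0.00797655 = 6.8665 rad/s.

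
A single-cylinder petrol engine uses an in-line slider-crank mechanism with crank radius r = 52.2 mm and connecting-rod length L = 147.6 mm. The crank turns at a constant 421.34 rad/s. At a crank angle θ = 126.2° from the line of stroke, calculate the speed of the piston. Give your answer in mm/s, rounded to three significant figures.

ω = 421.3 rad/s
For an in-line slider-crank, x = r cosθ + √(L² − r² sin²θ), so v = −rω sinθ·[1 + r cosθ/√(L² − r² sin²θ)].
With r = 0.0522 m, L = 0.1476 m, θ = 126.2°: √(L² − r² sin²θ) = 0.14146 m.
v = −0.0522·421.3·0.80696·[1 + 0.0522·-0.59061/0.14146] = -13.88 m/s.
|v| = 13.88 m/s = 13880 mm/s.

13900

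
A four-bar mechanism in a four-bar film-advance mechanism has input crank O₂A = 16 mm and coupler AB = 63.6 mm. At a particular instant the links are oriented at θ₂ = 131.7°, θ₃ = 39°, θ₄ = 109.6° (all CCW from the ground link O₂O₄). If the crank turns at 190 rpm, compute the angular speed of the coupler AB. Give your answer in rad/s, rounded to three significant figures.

2.00

ω₂ = 19.9 rad/s (from 190 rpm).
Differentiating the loop-closure r₂e^{iθ₂}+r₃e^{iθ₃}=r₁+r₄e^{iθ₄} gives r₂ω₂e^{iθ₂}+r₃ω₃e^{iθ₃}=r₄ω₄e^{iθ₄}.
Eliminating the other unknown: ω₃ = r₂ω₂ sin(θ₄−θ₂) / [r₃ sin(θ₃−θ₄)].
Numerator sine = -0.37622; denominator sine = -0.94322.
Result = 0.016·19.9·(-0.37622) / (0.0636·(-0.94322)) = +1.9965 rad/s; magnitude 1.9965 rad/s.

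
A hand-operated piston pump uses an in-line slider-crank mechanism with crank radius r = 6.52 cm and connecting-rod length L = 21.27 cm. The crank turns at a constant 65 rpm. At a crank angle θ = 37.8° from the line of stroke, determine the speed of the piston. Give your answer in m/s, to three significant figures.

0.339

ω = 2π·65/60 = 6.807 rad/s
For an in-line slider-crank, x = r cosθ + √(L² − r² sin²θ), so v = −rω sinθ·[1 + r cosθ/√(L² − r² sin²θ)].
With r = 0.0652 m, L = 0.2127 m, θ = 37.8°: √(L² − r² sin²θ) = 0.20891 m.
v = −0.0652·6.807·0.61291·[1 + 0.0652·0.79016/0.20891] = -0.33909 m/s.
|v| = 0.33909 m/s.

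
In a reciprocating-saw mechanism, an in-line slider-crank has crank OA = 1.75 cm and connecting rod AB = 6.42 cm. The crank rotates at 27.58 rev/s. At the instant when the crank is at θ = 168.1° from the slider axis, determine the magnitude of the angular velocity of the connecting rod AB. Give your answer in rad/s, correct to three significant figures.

46.3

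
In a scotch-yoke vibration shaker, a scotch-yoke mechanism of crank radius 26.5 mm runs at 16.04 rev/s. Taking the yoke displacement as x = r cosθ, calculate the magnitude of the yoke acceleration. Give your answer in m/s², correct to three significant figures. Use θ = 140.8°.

209

ω = 100.8 rad/s (from 16.04 rev/s).
x = r cosθ ⇒ ẍ = −rω² cosθ (ω constant).
|a| = rω²|cosθ| = 0.0265·(100.8)²·|cos 140.8°| = 208.59 m/s².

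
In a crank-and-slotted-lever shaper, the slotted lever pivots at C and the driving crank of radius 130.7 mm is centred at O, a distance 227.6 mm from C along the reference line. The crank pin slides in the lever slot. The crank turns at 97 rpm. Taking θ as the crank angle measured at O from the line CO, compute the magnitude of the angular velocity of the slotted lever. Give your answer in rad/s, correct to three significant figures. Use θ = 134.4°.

1.39

ω = 10.16 rad/s (from 97 rpm).
Crank pin A relative to C: A = (d + r cosθ, r sinθ); lever angle φ = atan2(r sinθ, d + r cosθ).
Differentiating tanφ: φ̇ = rω(d cosθ + r)/(d² + r² + 2dr cosθ).
d² + r² + 2dr cosθ = |CA|² = 0.027258 m²;  d cosθ + r = -0.028543 m.
|ω_lever| = |0.1307·10.16·-0.028543| / 0.027258 = 1.3902 rad/s.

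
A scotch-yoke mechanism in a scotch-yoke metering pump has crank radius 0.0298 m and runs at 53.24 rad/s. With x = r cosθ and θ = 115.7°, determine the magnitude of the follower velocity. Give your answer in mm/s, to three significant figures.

1430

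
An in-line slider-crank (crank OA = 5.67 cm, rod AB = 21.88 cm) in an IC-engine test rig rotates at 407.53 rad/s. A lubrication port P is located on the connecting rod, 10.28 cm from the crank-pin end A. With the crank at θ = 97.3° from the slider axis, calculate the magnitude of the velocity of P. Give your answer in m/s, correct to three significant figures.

ω = 407.5 rad/s.  Crank-pin speed |V_A| = rω = 23.107 m/s, perpendicular to OA.
Rod angle: sinφ = −(r/L) sinθ ⇒ φ = -14.895°; ω_rod = −rω cosθ/√(L²−r²sin²θ) = +13.886 rad/s.
V_P = V_A + ω_rod × AP, with AP = 0.1028 m along the rod.
Components: V_Px = −rω sinθ − a·ω_rod·sinφ = -22.553 m/s;  V_Py = rω cosθ + a·ω_rod·cosφ = -1.5566 m/s.
|V_P| = √(V_Px² + V_Py²) = 22.606 m/s.

22.6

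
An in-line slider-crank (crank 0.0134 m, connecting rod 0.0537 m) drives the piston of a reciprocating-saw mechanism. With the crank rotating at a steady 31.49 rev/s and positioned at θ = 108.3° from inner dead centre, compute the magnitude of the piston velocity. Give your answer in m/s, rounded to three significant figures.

ω = 2π·31.5 = 197.9 rad/s
For an in-line slider-crank, x = r cosθ + √(L² − r² sin²θ), so v = −rω sinθ·[1 + r cosθ/√(L² − r² sin²θ)].
With r = 0.0134 m, L = 0.0537 m, θ = 108.3°: √(L² − r² sin²θ) = 0.052171 m.
v = −0.0134·197.9·0.94943·[1 + 0.0134·-0.31399/0.052171] = -2.3142 m/s.
|v| = 2.3142 m/s.

2.31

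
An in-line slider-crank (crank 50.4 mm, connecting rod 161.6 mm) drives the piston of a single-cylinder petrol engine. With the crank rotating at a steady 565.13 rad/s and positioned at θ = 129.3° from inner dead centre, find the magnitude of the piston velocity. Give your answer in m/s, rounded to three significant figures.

17.6

ω = 565.1 rad/s
For an in-line slider-crank, x = r cosθ + √(L² − r² sin²θ), so v = −rω sinθ·[1 + r cosθ/√(L² − r² sin²θ)].
With r = 0.0504 m, L = 0.1616 m, θ = 129.3°: √(L² − r² sin²θ) = 0.15682 m.
v = −0.0504·565.1·0.77384·[1 + 0.0504·-0.63338/0.15682] = -17.554 m/s.
|v| = 17.554 m/s.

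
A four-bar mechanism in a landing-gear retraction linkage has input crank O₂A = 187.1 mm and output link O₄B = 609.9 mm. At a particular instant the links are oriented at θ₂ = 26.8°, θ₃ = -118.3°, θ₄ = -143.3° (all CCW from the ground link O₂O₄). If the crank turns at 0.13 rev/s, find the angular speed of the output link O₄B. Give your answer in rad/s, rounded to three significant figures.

0.339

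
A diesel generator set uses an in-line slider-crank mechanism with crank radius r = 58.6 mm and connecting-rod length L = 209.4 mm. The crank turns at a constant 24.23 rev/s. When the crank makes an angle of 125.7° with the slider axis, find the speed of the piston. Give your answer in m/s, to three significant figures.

6.03

ω = 2π·24.2 = 152.2 rad/s
For an in-line slider-crank, x = r cosθ + √(L² − r² sin²θ), so v = −rω sinθ·[1 + r cosθ/√(L² − r² sin²θ)].
With r = 0.0586 m, L = 0.2094 m, θ = 125.7°: √(L² − r² sin²θ) = 0.20392 m.
v = −0.0586·152.2·0.81208·[1 + 0.0586·-0.58354/0.20392] = -6.03 m/s.
|v| = 6.03 m/s.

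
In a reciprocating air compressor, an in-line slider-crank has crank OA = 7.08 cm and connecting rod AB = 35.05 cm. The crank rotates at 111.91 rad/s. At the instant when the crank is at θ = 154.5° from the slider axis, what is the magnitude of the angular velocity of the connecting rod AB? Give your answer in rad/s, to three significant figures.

ω = 111.9 rad/s
The rod makes angle φ with the slider axis where L sinφ = r sinθ; differentiating, L cosφ·φ̇ = r ω cosθ.
L cosφ = √(L² − r² sin²θ) = 0.34917 m.
|ω_rod| = r ω |cosθ| / √(L² − r² sin²θ) = 0.0708·111.9·0.90259/0.34917 = 20.481 rad/s.

20.5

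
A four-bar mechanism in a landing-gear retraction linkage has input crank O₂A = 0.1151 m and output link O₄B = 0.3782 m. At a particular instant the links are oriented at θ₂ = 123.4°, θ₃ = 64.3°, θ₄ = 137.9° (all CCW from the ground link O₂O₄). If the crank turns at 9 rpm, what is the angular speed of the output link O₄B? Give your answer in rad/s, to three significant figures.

0.257

ω₂ = 0.9425 rad/s (from 9 rpm).
Differentiating the loop-closure r₂e^{iθ₂}+r₃e^{iθ₃}=r₁+r₄e^{iθ₄} gives r₂ω₂e^{iθ₂}+r₃ω₃e^{iθ₃}=r₄ω₄e^{iθ₄}.
Eliminating the other unknown: ω₄ = r₂ω₂ sin(θ₂−θ₃) / [r₄ sin(θ₄−θ₃)].
Numerator sine = +0.85806; denominator sine = +0.95931.
Result = 0.1151·0.9425·(+0.85806) / (0.3782·(+0.95931)) = +0.25656 rad/s; magnitude 0.25656 rad/s.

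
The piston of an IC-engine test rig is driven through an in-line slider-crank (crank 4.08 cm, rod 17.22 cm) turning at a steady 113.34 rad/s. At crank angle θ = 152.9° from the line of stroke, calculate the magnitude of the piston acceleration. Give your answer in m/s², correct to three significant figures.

ω = 113.3 rad/s
x(θ) = r cosθ + √(L² − r² sin²θ); with ω constant, a = ω²·d²x/dθ².
d²x/dθ² = −r cosθ − r²(cos2θ)/√u − r⁴ sin²2θ/(4u^{3/2}),  u = L² − r² sin²θ = 0.0293074 m².
Substituting r = 0.0408 m, L = 0.1722 m, θ = 152.9°: d²x/dθ² = +0.030542 m.
a = ω²·d²x/dθ² = (113.3)²·(+0.030542) = +392.34 m/s²;  |a| = 392.34 m/s².

392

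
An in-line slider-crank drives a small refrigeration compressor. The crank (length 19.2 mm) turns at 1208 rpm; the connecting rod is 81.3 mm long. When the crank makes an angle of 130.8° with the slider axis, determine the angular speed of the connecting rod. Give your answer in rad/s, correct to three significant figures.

19.8

ω = 126.5 rad/s (converted from 1208 rpm).
The rod makes angle φ with the slider axis where L sinφ = r sinθ; differentiating, L cosφ·φ̇ = r ω cosθ.
L cosφ = √(L² − r² sin²θ) = 0.07999 m.
|ω_rod| = r ω |cosθ| / √(L² − r² sin²θ) = 0.0192·126.5·0.65342/0.07999 = 19.84 rad/s.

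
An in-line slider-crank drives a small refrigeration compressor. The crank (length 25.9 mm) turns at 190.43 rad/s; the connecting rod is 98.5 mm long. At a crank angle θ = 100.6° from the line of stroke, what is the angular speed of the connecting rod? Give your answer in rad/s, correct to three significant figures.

9.53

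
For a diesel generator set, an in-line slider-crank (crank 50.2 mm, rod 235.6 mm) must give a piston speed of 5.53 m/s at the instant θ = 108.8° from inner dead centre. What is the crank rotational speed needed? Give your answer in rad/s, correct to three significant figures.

For an in-line slider-crank, |v_piston| = rω|sinθ|·[1 + r cosθ/√(L² − r² sin²θ)].
With r = 0.0502 m, L = 0.2356 m, θ = 108.8°: the bracketed kinematic factor |dx/dθ| = 0.04419 m.
ω = v/|dx/dθ| = 5.53/0.04419 = 125.14 rad/s.

125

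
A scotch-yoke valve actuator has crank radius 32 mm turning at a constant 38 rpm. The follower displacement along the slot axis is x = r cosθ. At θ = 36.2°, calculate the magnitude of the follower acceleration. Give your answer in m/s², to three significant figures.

ω = 3.979 rad/s (from 38 rpm).
x = r cosθ ⇒ ẍ = −rω² cosθ (ω constant).
|a| = rω²|cosθ| = 0.032·(3.979)²·|cos 36.2°| = 0.40891 m/s².

0.409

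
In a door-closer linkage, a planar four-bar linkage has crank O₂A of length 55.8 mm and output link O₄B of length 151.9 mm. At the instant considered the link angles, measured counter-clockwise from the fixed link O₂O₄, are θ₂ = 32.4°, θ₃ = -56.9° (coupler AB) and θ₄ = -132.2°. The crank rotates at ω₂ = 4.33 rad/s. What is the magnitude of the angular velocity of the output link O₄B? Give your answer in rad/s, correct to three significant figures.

1.64

ω₂ = 4.33 rad/s
Differentiating the loop-closure r₂e^{iθ₂}+r₃e^{iθ₃}=r₁+r₄e^{iθ₄} gives r₂ω₂e^{iθ₂}+r₃ω₃e^{iθ₃}=r₄ω₄e^{iθ₄}.
Eliminating the other unknown: ω₄ = r₂ω₂ sin(θ₂−θ₃) / [r₄ sin(θ₄−θ₃)].
Numerator sine = +0.99993; denominator sine = -0.96727.
Result = 0.0558·4.33·(+0.99993) / (0.1519·(-0.96727)) = -1.6443 rad/s; magnitude 1.6443 rad/s.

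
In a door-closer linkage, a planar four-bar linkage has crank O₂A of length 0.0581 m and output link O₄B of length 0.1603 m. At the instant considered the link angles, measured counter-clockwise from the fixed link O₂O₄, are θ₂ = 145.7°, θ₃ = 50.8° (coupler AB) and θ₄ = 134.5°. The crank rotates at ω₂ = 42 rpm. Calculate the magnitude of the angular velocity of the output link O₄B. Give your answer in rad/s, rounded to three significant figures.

1.60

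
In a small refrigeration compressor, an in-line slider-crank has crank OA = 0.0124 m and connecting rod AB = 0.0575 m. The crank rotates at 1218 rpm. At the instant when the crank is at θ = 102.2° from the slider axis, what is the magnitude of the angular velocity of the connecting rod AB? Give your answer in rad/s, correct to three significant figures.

5.95

ω = 127.5 rad/s (converted from 1218 rpm).
The rod makes angle φ with the slider axis where L sinφ = r sinθ; differentiating, L cosφ·φ̇ = r ω cosθ.
L cosφ = √(L² − r² sin²θ) = 0.056208 m.
|ω_rod| = r ω |cosθ| / √(L² − r² sin²θ) = 0.0124·127.5·0.21132/0.056208 = 5.9463 rad/s.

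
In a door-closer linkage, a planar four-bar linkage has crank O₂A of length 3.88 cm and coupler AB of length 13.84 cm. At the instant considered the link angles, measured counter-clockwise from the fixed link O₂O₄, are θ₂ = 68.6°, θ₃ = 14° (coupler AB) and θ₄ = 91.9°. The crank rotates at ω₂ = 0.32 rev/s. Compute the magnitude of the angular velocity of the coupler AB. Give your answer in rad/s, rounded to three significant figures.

ω₂ = 2.011 rad/s (from 0.32 rev/s).
Differentiating the loop-closure r₂e^{iθ₂}+r₃e^{iθ₃}=r₁+r₄e^{iθ₄} gives r₂ω₂e^{iθ₂}+r₃ω₃e^{iθ₃}=r₄ω₄e^{iθ₄}.
Eliminating the other unknown: ω₃ = r₂ω₂ sin(θ₄−θ₂) / [r₃ sin(θ₃−θ₄)].
Numerator sine = +0.39555; denominator sine = -0.97778.
Result = 0.0388·2.011·(+0.39555) / (0.1384·(-0.97778)) = -0.22802 rad/s; magnitude 0.22802 rad/s.

0.228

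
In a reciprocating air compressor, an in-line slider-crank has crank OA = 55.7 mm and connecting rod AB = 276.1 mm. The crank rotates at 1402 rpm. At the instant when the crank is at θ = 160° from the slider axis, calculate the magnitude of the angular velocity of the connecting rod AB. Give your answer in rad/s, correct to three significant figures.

ω = 146.8 rad/s (converted from 1402 rpm).
The rod makes angle φ with the slider axis where L sinφ = r sinθ; differentiating, L cosφ·φ̇ = r ω cosθ.
L cosφ = √(L² − r² sin²θ) = 0.27544 m.
|ω_rod| = r ω |cosθ| / √(L² − r² sin²θ) = 0.0557·146.8·0.93969/0.27544 = 27.899 rad/s.

27.9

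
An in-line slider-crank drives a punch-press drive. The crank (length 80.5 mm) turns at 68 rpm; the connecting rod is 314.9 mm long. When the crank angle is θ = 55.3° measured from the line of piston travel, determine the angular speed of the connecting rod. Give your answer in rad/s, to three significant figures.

1.06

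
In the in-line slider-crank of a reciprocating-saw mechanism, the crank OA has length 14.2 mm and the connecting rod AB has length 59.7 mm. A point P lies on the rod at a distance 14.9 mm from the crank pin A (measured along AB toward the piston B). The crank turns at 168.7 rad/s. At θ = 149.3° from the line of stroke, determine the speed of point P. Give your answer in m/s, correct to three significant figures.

ω = 168.7 rad/s.  Crank-pin speed |V_A| = rω = 2.3955 m/s, perpendicular to OA.
Rod angle: sinφ = −(r/L) sinθ ⇒ φ = -6.975°; ω_rod = −rω cosθ/√(L²−r²sin²θ) = +34.76 rad/s.
V_P = V_A + ω_rod × AP, with AP = 0.0149 m along the rod.
Components: V_Px = −rω sinθ − a·ω_rod·sinφ = -1.1601 m/s;  V_Py = rω cosθ + a·ω_rod·cosφ = -1.5457 m/s.
|V_P| = √(V_Px² + V_Py²) = 1.9327 m/s.

1.93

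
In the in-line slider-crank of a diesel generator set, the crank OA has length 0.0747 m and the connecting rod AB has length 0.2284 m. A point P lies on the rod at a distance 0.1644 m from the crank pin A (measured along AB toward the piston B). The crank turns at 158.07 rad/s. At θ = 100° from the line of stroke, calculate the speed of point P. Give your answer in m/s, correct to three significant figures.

11.1

ω = 158.1 rad/s.  Crank-pin speed |V_A| = rω = 11.808 m/s, perpendicular to OA.
Rod angle: sinφ = −(r/L) sinθ ⇒ φ = -18.789°; ω_rod = −rω cosθ/√(L²−r²sin²θ) = +9.4826 rad/s.
V_P = V_A + ω_rod × AP, with AP = 0.1644 m along the rod.
Components: V_Px = −rω sinθ − a·ω_rod·sinφ = -11.126 m/s;  V_Py = rω cosθ + a·ω_rod·cosφ = -0.57455 m/s.
|V_P| = √(V_Px² + V_Py²) = 11.141 m/s.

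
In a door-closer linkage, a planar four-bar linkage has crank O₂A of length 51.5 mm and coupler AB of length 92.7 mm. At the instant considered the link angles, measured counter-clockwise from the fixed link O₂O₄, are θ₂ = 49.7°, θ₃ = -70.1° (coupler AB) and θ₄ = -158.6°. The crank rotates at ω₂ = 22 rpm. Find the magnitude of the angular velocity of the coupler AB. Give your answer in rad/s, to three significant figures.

0.607

ω₂ = 2.304 rad/s (from 22 rpm).
Differentiating the loop-closure r₂e^{iθ₂}+r₃e^{iθ₃}=r₁+r₄e^{iθ₄} gives r₂ω₂e^{iθ₂}+r₃ω₃e^{iθ₃}=r₄ω₄e^{iθ₄}.
Eliminating the other unknown: ω₃ = r₂ω₂ sin(θ₄−θ₂) / [r₃ sin(θ₃−θ₄)].
Numerator sine = +0.47409; denominator sine = +0.99966.
Result = 0.0515·2.304·(+0.47409) / (0.0927·(+0.99966)) = +0.607 rad/s; magnitude 0.607 rad/s.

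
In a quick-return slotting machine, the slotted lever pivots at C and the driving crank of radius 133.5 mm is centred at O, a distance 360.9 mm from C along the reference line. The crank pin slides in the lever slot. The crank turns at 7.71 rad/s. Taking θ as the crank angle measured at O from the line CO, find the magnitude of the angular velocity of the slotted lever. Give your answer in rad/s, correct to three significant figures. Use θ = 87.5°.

1.01

ω = 7.71 rad/s
Crank pin A relative to C: A = (d + r cosθ, r sinθ); lever angle φ = atan2(r sinθ, d + r cosθ).
Differentiating tanφ: φ̇ = rω(d cosθ + r)/(d² + r² + 2dr cosθ).
d² + r² + 2dr cosθ = |CA|² = 0.152274 m²;  d cosθ + r = +0.14924 m.
|ω_lever| = |0.1335·7.71·+0.14924| / 0.152274 = 1.0088 rad/s.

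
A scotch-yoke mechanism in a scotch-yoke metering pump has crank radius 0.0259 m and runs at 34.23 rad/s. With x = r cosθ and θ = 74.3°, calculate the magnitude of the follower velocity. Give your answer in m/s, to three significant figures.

ω = 34.23 rad/s
x = r cosθ ⇒ ẋ = −rω sinθ.
|v| = rω|sinθ| = 0.0259·34.23·|sin 74.3°| = 0.85348 m/s.

0.853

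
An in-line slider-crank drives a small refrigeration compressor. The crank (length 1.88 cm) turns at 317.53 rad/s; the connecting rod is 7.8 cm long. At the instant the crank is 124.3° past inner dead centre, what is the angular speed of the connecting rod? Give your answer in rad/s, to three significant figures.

44.0

ω = 317.5 rad/s
The rod makes angle φ with the slider axis where L sinφ = r sinθ; differentiating, L cosφ·φ̇ = r ω cosθ.
L cosφ = √(L² − r² sin²θ) = 0.076438 m.
|ω_rod| = r ω |cosθ| / √(L² − r² sin²θ) = 0.0188·317.5·0.56353/0.076438 = 44.009 rad/s.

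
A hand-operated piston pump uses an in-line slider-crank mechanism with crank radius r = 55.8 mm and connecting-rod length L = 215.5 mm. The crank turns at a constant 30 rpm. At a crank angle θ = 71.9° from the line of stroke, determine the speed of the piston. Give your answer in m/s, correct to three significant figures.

ω = 2π·30/60 = 3.142 rad/s
For an in-line slider-crank, x = r cosθ + √(L² − r² sin²θ), so v = −rω sinθ·[1 + r cosθ/√(L² − r² sin²θ)].
With r = 0.0558 m, L = 0.2155 m, θ = 71.9°: √(L² − r² sin²θ) = 0.20887 m.
v = −0.0558·3.142·0.95052·[1 + 0.0558·0.31068/0.20887] = -0.18046 m/s.
|v| = 0.18046 m/s.

0.180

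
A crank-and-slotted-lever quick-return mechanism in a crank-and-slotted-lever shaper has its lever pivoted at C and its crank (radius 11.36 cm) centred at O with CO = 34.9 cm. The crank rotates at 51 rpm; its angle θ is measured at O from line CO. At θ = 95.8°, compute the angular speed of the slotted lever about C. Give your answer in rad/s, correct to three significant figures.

0.375

ω = 5.341 rad/s (from 51 rpm).
Crank pin A relative to C: A = (d + r cosθ, r sinθ); lever angle φ = atan2(r sinθ, d + r cosθ).
Differentiating tanφ: φ̇ = rω(d cosθ + r)/(d² + r² + 2dr cosθ).
d² + r² + 2dr cosθ = |CA|² = 0.126693 m²;  d cosθ + r = +0.078331 m.
|ω_lever| = |0.1136·5.341·+0.078331| / 0.126693 = 0.37511 rad/s.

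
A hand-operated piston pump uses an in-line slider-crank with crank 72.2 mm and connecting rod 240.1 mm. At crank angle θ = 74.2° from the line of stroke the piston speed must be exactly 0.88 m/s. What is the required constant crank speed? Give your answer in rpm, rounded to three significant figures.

For an in-line slider-crank, |v_piston| = rω|sinθ|·[1 + r cosθ/√(L² − r² sin²θ)].
With r = 0.0722 m, L = 0.2401 m, θ = 74.2°: the bracketed kinematic factor |dx/dθ| = 0.075414 m.
ω = v/|dx/dθ| = 0.88/0.075414 = 11.669 rad/s.
N = 60ω/(2π) = 111.43 rpm.

111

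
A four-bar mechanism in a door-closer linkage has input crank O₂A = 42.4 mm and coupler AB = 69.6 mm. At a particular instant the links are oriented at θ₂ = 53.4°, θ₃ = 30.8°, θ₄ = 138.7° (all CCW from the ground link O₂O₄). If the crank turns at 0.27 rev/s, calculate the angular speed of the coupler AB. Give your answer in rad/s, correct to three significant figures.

1.08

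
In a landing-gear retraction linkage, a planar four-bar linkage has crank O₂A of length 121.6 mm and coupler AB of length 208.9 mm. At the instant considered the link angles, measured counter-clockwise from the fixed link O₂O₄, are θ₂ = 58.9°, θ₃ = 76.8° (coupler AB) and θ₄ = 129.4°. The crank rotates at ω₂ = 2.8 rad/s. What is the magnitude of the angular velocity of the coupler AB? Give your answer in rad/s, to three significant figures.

1.93

ω₂ = 2.8 rad/s
Differentiating the loop-closure r₂e^{iθ₂}+r₃e^{iθ₃}=r₁+r₄e^{iθ₄} gives r₂ω₂e^{iθ₂}+r₃ω₃e^{iθ₃}=r₄ω₄e^{iθ₄}.
Eliminating the other unknown: ω₃ = r₂ω₂ sin(θ₄−θ₂) / [r₃ sin(θ₃−θ₄)].
Numerator sine = +0.94264; denominator sine = -0.79441.
Result = 0.1216·2.8·(+0.94264) / (0.2089·(-0.79441)) = -1.934 rad/s; magnitude 1.934 rad/s.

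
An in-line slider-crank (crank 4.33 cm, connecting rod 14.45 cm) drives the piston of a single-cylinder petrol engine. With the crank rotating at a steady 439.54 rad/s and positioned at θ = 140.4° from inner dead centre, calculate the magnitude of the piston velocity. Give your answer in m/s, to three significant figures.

9.28

ω = 439.5 rad/s
For an in-line slider-crank, x = r cosθ + √(L² − r² sin²θ), so v = −rω sinθ·[1 + r cosθ/√(L² − r² sin²θ)].
With r = 0.0433 m, L = 0.1445 m, θ = 140.4°: √(L² − r² sin²θ) = 0.14184 m.
v = −0.0433·439.5·0.63742·[1 + 0.0433·-0.77051/0.14184] = -9.278 m/s.
|v| = 9.278 m/s.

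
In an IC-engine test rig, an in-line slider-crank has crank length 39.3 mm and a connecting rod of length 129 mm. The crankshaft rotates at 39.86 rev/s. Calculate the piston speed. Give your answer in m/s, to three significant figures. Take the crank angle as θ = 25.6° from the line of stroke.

ω = 2π·39.9 = 250.4 rad/s
For an in-line slider-crank, x = r cosθ + √(L² − r² sin²θ), so v = −rω sinθ·[1 + r cosθ/√(L² − r² sin²θ)].
With r = 0.0393 m, L = 0.129 m, θ = 25.6°: √(L² − r² sin²θ) = 0.12788 m.
v = −0.0393·250.4·0.43209·[1 + 0.0393·0.90183/0.12788] = -5.4315 m/s.
|v| = 5.4315 m/s.

5.43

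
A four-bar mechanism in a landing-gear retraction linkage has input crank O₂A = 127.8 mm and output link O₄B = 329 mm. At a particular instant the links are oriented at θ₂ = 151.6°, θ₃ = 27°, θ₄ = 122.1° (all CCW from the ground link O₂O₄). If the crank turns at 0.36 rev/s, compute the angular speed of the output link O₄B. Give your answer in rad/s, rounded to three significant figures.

ω₂ = 2.262 rad/s (from 0.36 rev/s).
Differentiating the loop-closure r₂e^{iθ₂}+r₃e^{iθ₃}=r₁+r₄e^{iθ₄} gives r₂ω₂e^{iθ₂}+r₃ω₃e^{iθ₃}=r₄ω₄e^{iθ₄}.
Eliminating the other unknown: ω₄ = r₂ω₂ sin(θ₂−θ₃) / [r₄ sin(θ₄−θ₃)].
Numerator sine = +0.82314; denominator sine = +0.99604.
Result = 0.1278·2.262·(+0.82314) / (0.329·(+0.99604)) = +0.72613 rad/s; magnitude 0.72613 rad/s.

0.726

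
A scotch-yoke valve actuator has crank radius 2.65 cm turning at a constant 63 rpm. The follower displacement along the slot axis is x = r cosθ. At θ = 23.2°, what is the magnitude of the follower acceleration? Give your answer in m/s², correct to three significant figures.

ω = 6.597 rad/s (from 63 rpm).
x = r cosθ ⇒ ẍ = −rω² cosθ (ω constant).
|a| = rω²|cosθ| = 0.0265·(6.597)²·|cos 23.2°| = 1.0601 m/s².

1.06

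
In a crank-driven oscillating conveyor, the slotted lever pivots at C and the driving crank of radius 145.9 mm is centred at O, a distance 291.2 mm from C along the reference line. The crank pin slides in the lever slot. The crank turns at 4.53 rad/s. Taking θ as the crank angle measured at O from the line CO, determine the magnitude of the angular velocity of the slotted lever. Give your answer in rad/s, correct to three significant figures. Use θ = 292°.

ω = 4.53 rad/s
Crank pin A relative to C: A = (d + r cosθ, r sinθ); lever angle φ = atan2(r sinθ, d + r cosθ).
Differentiating tanφ: φ̇ = rω(d cosθ + r)/(d² + r² + 2dr cosθ).
d² + r² + 2dr cosθ = |CA|² = 0.137915 m²;  d cosθ + r = +0.25499 m.
|ω_lever| = |0.1459·4.53·+0.25499| / 0.137915 = 1.222 rad/s.

1.22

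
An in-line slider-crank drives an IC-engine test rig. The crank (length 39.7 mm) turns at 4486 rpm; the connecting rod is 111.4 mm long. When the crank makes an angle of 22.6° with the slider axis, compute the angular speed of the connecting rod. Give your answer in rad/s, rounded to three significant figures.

ω = 469.8 rad/s (converted from 4486 rpm).
The rod makes angle φ with the slider axis where L sinφ = r sinθ; differentiating, L cosφ·φ̇ = r ω cosθ.
L cosφ = √(L² − r² sin²θ) = 0.11035 m.
|ω_rod| = r ω |cosθ| / √(L² − r² sin²θ) = 0.0397·469.8·0.92321/0.11035 = 156.03 rad/s.

156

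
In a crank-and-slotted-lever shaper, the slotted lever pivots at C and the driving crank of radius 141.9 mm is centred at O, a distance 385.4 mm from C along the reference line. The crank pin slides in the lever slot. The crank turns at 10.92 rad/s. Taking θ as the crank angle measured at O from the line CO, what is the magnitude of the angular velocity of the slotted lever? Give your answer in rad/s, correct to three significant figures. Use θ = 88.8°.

ω = 10.92 rad/s
Crank pin A relative to C: A = (d + r cosθ, r sinθ); lever angle φ = atan2(r sinθ, d + r cosθ).
Differentiating tanφ: φ̇ = rω(d cosθ + r)/(d² + r² + 2dr cosθ).
d² + r² + 2dr cosθ = |CA|² = 0.170959 m²;  d cosθ + r = +0.14997 m.
|ω_lever| = |0.1419·10.92·+0.14997| / 0.170959 = 1.3593 rad/s.

1.36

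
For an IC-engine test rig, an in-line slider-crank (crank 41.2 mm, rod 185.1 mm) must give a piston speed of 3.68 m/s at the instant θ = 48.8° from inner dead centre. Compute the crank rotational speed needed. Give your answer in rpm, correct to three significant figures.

987

For an in-line slider-crank, |v_piston| = rω|sinθ|·[1 + r cosθ/√(L² − r² sin²θ)].
With r = 0.0412 m, L = 0.1851 m, θ = 48.8°: the bracketed kinematic factor |dx/dθ| = 0.03561 m.
ω = v/|dx/dθ| = 3.68/0.03561 = 103.34 rad/s.
N = 60ω/(2π) = 986.85 rpm.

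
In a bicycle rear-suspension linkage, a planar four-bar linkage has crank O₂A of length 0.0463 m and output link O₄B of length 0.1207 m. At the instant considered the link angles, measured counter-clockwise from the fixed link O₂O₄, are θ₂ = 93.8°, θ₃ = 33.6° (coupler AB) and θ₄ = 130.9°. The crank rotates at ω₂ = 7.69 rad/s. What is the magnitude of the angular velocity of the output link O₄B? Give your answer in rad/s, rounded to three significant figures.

ω₂ = 7.69 rad/s
Differentiating the loop-closure r₂e^{iθ₂}+r₃e^{iθ₃}=r₁+r₄e^{iθ₄} gives r₂ω₂e^{iθ₂}+r₃ω₃e^{iθ₃}=r₄ω₄e^{iθ₄}.
Eliminating the other unknown: ω₄ = r₂ω₂ sin(θ₂−θ₃) / [r₄ sin(θ₄−θ₃)].
Numerator sine = +0.86777; denominator sine = +0.99189.
Result = 0.0463·7.69·(+0.86777) / (0.1207·(+0.99189)) = +2.5807 rad/s; magnitude 2.5807 rad/s.

2.58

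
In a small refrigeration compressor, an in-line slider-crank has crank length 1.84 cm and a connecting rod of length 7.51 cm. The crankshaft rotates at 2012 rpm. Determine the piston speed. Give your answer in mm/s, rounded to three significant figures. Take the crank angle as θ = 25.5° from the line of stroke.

ω = 2π·2012/60 = 210.7 rad/s
For an in-line slider-crank, x = r cosθ + √(L² − r² sin²θ), so v = −rω sinθ·[1 + r cosθ/√(L² − r² sin²θ)].
With r = 0.0184 m, L = 0.0751 m, θ = 25.5°: √(L² − r² sin²θ) = 0.074681 m.
v = −0.0184·210.7·0.43051·[1 + 0.0184·0.90259/0.074681] = -2.0402 m/s.
|v| = 2.0402 m/s = 2040.2 mm/s.

2040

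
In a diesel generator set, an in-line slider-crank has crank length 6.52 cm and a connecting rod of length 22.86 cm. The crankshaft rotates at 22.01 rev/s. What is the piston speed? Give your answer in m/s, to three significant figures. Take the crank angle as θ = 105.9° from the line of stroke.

ω = 2π·22 = 138.3 rad/s
For an in-line slider-crank, x = r cosθ + √(L² − r² sin²θ), so v = −rω sinθ·[1 + r cosθ/√(L² − r² sin²θ)].
With r = 0.0652 m, L = 0.2286 m, θ = 105.9°: √(L² − r² sin²θ) = 0.21983 m.
v = −0.0652·138.3·0.96174·[1 + 0.0652·-0.27396/0.21983] = -7.9671 m/s.
|v| = 7.9671 m/s.

7.97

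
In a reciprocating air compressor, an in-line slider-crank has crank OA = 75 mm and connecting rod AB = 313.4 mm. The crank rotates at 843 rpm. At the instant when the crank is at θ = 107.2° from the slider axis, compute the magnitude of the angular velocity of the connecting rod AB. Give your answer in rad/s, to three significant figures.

6.42

ω = 88.28 rad/s (converted from 843 rpm).
The rod makes angle φ with the slider axis where L sinφ = r sinθ; differentiating, L cosφ·φ̇ = r ω cosθ.
L cosφ = √(L² − r² sin²θ) = 0.3051 m.
|ω_rod| = r ω |cosθ| / √(L² − r² sin²θ) = 0.075·88.28·0.29571/0.3051 = 6.4171 rad/s.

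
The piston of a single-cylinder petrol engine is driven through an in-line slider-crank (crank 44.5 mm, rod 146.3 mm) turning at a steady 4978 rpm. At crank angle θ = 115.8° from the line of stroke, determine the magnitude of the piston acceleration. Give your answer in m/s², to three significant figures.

7580

ω = 2π·4978/60 = 521.3 rad/s
x(θ) = r cosθ + √(L² − r² sin²θ); with ω constant, a = ω²·d²x/dθ².
d²x/dθ² = −r cosθ − r²(cos2θ)/√u − r⁴ sin²2θ/(4u^{3/2}),  u = L² − r² sin²θ = 0.0197986 m².
Substituting r = 0.0445 m, L = 0.1463 m, θ = 115.8°: d²x/dθ² = +0.027893 m.
a = ω²·d²x/dθ² = (521.3)²·(+0.027893) = +7580 m/s²;  |a| = 7580 m/s².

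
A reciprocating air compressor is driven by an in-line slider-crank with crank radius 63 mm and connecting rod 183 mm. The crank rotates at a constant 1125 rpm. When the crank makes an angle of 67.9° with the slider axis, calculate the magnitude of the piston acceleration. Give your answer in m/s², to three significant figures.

106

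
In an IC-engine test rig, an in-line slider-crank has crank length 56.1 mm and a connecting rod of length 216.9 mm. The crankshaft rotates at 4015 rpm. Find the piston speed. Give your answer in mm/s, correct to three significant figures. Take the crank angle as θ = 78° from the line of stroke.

ω = 2π·4015/60 = 420.4 rad/s
For an in-line slider-crank, x = r cosθ + √(L² − r² sin²θ), so v = −rω sinθ·[1 + r cosθ/√(L² − r² sin²θ)].
With r = 0.0561 m, L = 0.2169 m, θ = 78°: √(L² − r² sin²θ) = 0.20984 m.
v = −0.0561·420.4·0.97815·[1 + 0.0561·0.20791/0.20984] = -24.354 m/s.
|v| = 24.354 m/s = 24354 mm/s.

24400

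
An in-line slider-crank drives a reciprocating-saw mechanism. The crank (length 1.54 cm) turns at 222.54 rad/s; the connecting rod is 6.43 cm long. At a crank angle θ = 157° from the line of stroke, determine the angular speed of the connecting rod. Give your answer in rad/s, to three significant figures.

49.3

ω = 222.5 rad/s
The rod makes angle φ with the slider axis where L sinφ = r sinθ; differentiating, L cosφ·φ̇ = r ω cosθ.
L cosφ = √(L² − r² sin²θ) = 0.064018 m.
|ω_rod| = r ω |cosθ| / √(L² − r² sin²θ) = 0.0154·222.5·0.92050/0.064018 = 49.278 rad/s.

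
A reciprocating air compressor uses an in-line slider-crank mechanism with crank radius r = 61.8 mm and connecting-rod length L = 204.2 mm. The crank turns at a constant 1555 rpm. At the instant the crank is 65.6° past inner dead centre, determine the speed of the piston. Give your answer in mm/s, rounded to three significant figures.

10400

ω = 2π·1555/60 = 162.8 rad/s
For an in-line slider-crank, x = r cosθ + √(L² − r² sin²θ), so v = −rω sinθ·[1 + r cosθ/√(L² − r² sin²θ)].
With r = 0.0618 m, L = 0.2042 m, θ = 65.6°: √(L² − r² sin²θ) = 0.19629 m.
v = −0.0618·162.8·0.91068·[1 + 0.0618·0.41310/0.19629] = -10.357 m/s.
|v| = 10.357 m/s = 10357 mm/s.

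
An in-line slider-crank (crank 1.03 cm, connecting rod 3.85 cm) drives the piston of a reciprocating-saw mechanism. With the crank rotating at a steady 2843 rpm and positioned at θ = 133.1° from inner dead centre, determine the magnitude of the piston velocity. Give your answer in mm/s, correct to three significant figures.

1820

ω = 2π·2843/60 = 297.7 rad/s
For an in-line slider-crank, x = r cosθ + √(L² − r² sin²θ), so v = −rω sinθ·[1 + r cosθ/√(L² − r² sin²θ)].
With r = 0.0103 m, L = 0.0385 m, θ = 133.1°: √(L² − r² sin²θ) = 0.037758 m.
v = −0.0103·297.7·0.73016·[1 + 0.0103·-0.68327/0.037758] = -1.8217 m/s.
|v| = 1.8217 m/s = 1821.7 mm/s.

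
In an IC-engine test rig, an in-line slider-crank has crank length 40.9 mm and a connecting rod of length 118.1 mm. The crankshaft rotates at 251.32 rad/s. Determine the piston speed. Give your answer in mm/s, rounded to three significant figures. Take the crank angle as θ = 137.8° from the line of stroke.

ω = 251.3 rad/s
For an in-line slider-crank, x = r cosθ + √(L² − r² sin²θ), so v = −rω sinθ·[1 + r cosθ/√(L² − r² sin²θ)].
With r = 0.0409 m, L = 0.1181 m, θ = 137.8°: √(L² − r² sin²θ) = 0.11486 m.
v = −0.0409·251.3·0.67172·[1 + 0.0409·-0.74080/0.11486] = -5.0832 m/s.
|v| = 5.0832 m/s = 5083.2 mm/s.

5080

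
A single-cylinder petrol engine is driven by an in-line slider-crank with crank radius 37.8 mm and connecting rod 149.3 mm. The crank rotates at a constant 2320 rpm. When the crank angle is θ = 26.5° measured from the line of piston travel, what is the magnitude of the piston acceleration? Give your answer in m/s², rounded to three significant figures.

2340

ω = 2π·2320/60 = 242.9 rad/s
x(θ) = r cosθ + √(L² − r² sin²θ); with ω constant, a = ω²·d²x/dθ².
d²x/dθ² = −r cosθ − r²(cos2θ)/√u − r⁴ sin²2θ/(4u^{3/2}),  u = L² − r² sin²θ = 0.022006 m².
Substituting r = 0.0378 m, L = 0.1493 m, θ = 26.5°: d²x/dθ² = -0.039725 m.
a = ω²·d²x/dθ² = (242.9)²·(-0.039725) = -2344.7 m/s²;  |a| = 2344.7 m/s².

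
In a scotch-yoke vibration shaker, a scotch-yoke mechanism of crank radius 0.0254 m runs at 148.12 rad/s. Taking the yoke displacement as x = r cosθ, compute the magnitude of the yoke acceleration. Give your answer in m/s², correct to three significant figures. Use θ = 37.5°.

442

ω = 148.1 rad/s
x = r cosθ ⇒ ẍ = −rω² cosθ (ω constant).
|a| = rω²|cosθ| = 0.0254·(148.1)²·|cos 37.5°| = 442.11 m/s².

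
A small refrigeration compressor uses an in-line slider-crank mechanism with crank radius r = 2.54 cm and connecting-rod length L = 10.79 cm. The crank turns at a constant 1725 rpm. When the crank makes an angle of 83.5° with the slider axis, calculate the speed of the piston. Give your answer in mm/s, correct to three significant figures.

ω = 2π·1725/60 = 180.6 rad/s
For an in-line slider-crank, x = r cosθ + √(L² − r² sin²θ), so v = −rω sinθ·[1 + r cosθ/√(L² − r² sin²θ)].
With r = 0.0254 m, L = 0.1079 m, θ = 83.5°: √(L² − r² sin²θ) = 0.10491 m.
v = −0.0254·180.6·0.99357·[1 + 0.0254·0.11320/0.10491] = -4.6838 m/s.
|v| = 4.6838 m/s = 4683.8 mm/s.

4680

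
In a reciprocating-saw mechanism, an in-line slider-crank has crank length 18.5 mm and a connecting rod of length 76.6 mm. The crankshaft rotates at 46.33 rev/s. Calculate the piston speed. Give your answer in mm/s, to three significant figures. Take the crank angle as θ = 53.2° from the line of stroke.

4950

ω = 2π·46.3 = 291.1 rad/s
For an in-line slider-crank, x = r cosθ + √(L² − r² sin²θ), so v = −rω sinθ·[1 + r cosθ/√(L² − r² sin²θ)].
With r = 0.0185 m, L = 0.0766 m, θ = 53.2°: √(L² − r² sin²θ) = 0.075154 m.
v = −0.0185·291.1·0.80073·[1 + 0.0185·0.59902/0.075154] = -4.9481 m/s.
|v| = 4.9481 m/s = 4948.1 mm/s.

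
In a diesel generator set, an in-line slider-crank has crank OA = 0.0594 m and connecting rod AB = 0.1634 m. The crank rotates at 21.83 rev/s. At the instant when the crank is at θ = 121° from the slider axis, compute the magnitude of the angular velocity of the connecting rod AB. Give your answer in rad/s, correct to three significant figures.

ω = 137.2 rad/s (converted from 21.83 rev/s).
The rod makes angle φ with the slider axis where L sinφ = r sinθ; differentiating, L cosφ·φ̇ = r ω cosθ.
L cosφ = √(L² − r² sin²θ) = 0.15526 m.
|ω_rod| = r ω |cosθ| / √(L² − r² sin²θ) = 0.0594·137.2·0.51504/0.15526 = 27.026 rad/s.

27.0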